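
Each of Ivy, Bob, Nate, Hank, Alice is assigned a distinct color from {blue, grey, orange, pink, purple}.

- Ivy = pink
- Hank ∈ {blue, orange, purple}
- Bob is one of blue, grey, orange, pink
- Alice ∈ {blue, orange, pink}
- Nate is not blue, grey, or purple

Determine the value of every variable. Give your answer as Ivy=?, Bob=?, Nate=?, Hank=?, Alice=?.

Ivy has just one choice, so Ivy = pink. So Bob, Nate, Alice can't be pink.
Nate's domain is down to {orange}, so Nate = orange. Strike orange from Bob, Hank, Alice.
That leaves Alice = blue. Remove blue from Bob, Hank.
Bob must be grey (only option left).
Hank's domain is down to {purple}, so Hank = purple.

Ivy=pink, Bob=grey, Nate=orange, Hank=purple, Alice=blue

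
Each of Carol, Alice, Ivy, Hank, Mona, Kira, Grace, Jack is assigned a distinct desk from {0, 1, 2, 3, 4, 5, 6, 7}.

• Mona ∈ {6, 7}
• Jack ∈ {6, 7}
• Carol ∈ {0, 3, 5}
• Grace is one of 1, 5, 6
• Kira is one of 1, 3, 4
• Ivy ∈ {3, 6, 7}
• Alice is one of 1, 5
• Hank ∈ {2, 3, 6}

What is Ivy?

3

Among the 8 variables, 0 fits only Carol (and all 8 values in {0, 1, 2, 3, 4, 5, 6, 7} must be used), so Carol = 0.
The 7 still-open variables draw from only 7 values {1, 2, 3, 4, 5, 6, 7}, so each is used; only Hank can be 2, hence Hank = 2.
The 6 still-open variables draw from only 6 values {1, 3, 4, 5, 6, 7}, so each is used; only Kira can be 4, hence Kira = 4.
The 5 still-open variables draw from only 5 values {1, 3, 5, 6, 7}, so each is used; only Ivy can be 3, hence Ivy = 3.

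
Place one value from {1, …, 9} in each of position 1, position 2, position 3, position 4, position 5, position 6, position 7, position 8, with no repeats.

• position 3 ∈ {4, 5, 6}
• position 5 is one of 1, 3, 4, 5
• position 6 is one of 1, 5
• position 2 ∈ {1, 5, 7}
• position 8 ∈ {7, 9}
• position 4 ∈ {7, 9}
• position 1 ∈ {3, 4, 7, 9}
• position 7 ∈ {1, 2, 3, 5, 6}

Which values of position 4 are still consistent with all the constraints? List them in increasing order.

Among the 8 variables, 2 fits only position 7 (and all 8 values in {1, 2, 3, 4, 5, 6, 7, 9} must be used), so position 7 = 2.
The 7 still-open variables together cover exactly {1, 3, 4, 5, 6, 7, 9} — 7 values for 7 variables — and 6 appears only in position 3's list, so position 3 = 6.
position 4 and position 8 between them cover only {7, 9} — a naked pair. Remove those values from position 1, position 2.
position 2 and position 6 between them cover only {1, 5} — a naked pair. Remove those values from position 5.
No further eliminations apply; position 4 can still be any of 7, 9.

7, 9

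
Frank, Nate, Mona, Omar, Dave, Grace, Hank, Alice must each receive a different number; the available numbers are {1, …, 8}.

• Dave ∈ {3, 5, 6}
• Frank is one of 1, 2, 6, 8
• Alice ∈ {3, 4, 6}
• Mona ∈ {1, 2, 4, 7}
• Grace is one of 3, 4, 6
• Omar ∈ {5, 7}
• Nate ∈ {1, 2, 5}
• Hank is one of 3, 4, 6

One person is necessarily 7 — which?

Omar

The 8 variables together cover exactly {1, 2, 3, 4, 5, 6, 7, 8} — 8 values for 8 variables — and 8 appears only in Frank's list, so Frank = 8.
The 3 variables Grace, Hank, Alice are confined to {3, 4, 6}, which locks those values in; drop them from Mona, Dave.
Dave has just one choice, so Dave = 5. Eliminate 5 elsewhere: Nate, Omar.
So 7 goes to Omar.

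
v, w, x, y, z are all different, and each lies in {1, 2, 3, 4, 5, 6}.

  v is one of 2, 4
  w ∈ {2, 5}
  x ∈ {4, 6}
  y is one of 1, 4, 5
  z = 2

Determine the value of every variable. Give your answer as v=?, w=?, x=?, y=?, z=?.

v=4, w=5, x=6, y=1, z=2

z must be 2 (only option left). Strike 2 from v, w.
v has just one choice, so v = 4. So x, y can't be 4.
w has just one choice, so w = 5. So y can't be 5.
x must be 6 (only option left).
That leaves y = 1.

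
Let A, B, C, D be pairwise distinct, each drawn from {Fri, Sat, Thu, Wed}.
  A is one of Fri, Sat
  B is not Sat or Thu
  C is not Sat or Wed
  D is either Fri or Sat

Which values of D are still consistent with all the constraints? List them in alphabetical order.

Fri, Sat

The 4 variables draw from only 4 values {Fri, Sat, Thu, Wed}, so each is used; only C can be Thu, hence C = Thu.
The 3 still-open variables draw from only 3 values {Fri, Sat, Wed}, so each is used; only B can be Wed, hence B = Wed.
No further eliminations apply; D can still be any of Fri, Sat.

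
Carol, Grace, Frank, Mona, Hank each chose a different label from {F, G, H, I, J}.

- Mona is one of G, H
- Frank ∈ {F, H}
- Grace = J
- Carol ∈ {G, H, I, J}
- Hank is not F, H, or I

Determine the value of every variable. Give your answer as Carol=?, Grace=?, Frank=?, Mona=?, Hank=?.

Carol=I, Grace=J, Frank=F, Mona=H, Hank=G

Grace has just one choice, so Grace = J. Remove J from Carol, Hank.
That leaves Hank = G. Remove G from Carol, Mona.
Mona must be H (only option left). Remove H from Carol, Frank.
Carol must be I (only option left).
Frank's domain is down to {F}, so Frank = F.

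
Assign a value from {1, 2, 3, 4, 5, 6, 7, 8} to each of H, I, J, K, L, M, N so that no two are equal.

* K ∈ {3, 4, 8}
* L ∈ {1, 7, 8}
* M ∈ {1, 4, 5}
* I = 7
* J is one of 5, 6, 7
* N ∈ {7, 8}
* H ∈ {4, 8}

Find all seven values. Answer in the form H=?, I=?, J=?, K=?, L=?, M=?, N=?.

I's domain is down to {7}, so I = 7. Eliminate 7 elsewhere: J, L, N.
N has just one choice, so N = 8. So H, K, L can't be 8.
H must be 4 (only option left). Remove 4 from K, M.
K's domain is down to {3}, so K = 3.
L has just one choice, so L = 1. So M can't be 1.
M's domain is down to {5}, so M = 5. Eliminate 5 elsewhere: J.
J's domain is down to {6}, so J = 6.

H=4, I=7, J=6, K=3, L=1, M=5, N=8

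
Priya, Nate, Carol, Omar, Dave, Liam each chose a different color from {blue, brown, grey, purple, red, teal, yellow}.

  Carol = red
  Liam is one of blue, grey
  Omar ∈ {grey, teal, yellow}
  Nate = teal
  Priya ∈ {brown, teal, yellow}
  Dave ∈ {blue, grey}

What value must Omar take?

yellow

Nate has just one choice, so Nate = teal. Strike teal from Priya, Omar.
Carol has just one choice, so Carol = red.
Among the 4 still-open variables, brown fits only Priya (and all 4 values in {blue, brown, grey, yellow} must be used), so Priya = brown.
The 3 still-open variables draw from only 3 values {blue, grey, yellow}, so each is used; only Omar can be yellow, hence Omar = yellow.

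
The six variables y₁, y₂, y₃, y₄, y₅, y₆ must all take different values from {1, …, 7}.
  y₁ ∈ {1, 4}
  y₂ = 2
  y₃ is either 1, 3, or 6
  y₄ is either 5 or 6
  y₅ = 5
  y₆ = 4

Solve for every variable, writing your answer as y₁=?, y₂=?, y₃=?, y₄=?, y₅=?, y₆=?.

y₂ has just one choice, so y₂ = 2.
y₅ has just one choice, so y₅ = 5. Strike 5 from y₄.
That leaves y₆ = 4. Strike 4 from y₁.
y₁'s domain is down to {1}, so y₁ = 1. Eliminate 1 elsewhere: y₃.
y₄'s domain is down to {6}, so y₄ = 6. Remove 6 from y₃.
y₃ must be 3 (only option left).

y₁=1, y₂=2, y₃=3, y₄=6, y₅=5, y₆=4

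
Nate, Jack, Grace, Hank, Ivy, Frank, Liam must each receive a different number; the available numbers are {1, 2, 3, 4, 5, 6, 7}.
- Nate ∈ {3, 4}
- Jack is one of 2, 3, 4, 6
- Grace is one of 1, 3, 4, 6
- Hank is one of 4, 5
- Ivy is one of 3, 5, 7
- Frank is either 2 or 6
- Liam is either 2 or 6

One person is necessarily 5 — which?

Hank

The 7 variables draw from only 7 values {1, 2, 3, 4, 5, 6, 7}, so each is used; only Grace can be 1, hence Grace = 1.
The 6 still-open variables together cover exactly {2, 3, 4, 5, 6, 7} — 6 values for 6 variables — and 7 appears only in Ivy's list, so Ivy = 7.
The 5 still-open variables draw from only 5 values {2, 3, 4, 5, 6}, so each is used; only Hank can be 5, hence Hank = 5.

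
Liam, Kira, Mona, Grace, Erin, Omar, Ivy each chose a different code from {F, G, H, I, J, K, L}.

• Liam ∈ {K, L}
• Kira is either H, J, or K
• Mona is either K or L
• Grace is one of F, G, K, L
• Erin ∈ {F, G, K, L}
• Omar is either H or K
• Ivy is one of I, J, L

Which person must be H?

Omar

The 7 variables together cover exactly {F, G, H, I, J, K, L} — 7 values for 7 variables — and I appears only in Ivy's list, so Ivy = I.
The 6 still-open variables draw from only 6 values {F, G, H, J, K, L}, so each is used; only Kira can be J, hence Kira = J.
Among the 5 still-open variables, H fits only Omar (and all 5 values in {F, G, H, K, L} must be used), so Omar = H.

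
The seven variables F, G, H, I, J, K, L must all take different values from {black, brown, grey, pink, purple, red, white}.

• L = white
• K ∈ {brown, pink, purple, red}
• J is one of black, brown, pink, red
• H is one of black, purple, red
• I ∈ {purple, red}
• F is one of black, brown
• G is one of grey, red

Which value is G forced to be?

L's domain is down to {white}, so L = white.
Among the 6 still-open variables, grey fits only G (and all 6 values in {black, brown, grey, pink, purple, red} must be used), so G = grey.

grey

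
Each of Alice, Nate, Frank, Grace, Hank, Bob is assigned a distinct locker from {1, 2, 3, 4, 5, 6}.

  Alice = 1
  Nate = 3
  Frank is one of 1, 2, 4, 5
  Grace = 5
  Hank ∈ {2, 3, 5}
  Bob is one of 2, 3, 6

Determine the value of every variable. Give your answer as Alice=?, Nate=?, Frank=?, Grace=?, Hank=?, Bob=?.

Alice=1, Nate=3, Frank=4, Grace=5, Hank=2, Bob=6

Alice has just one choice, so Alice = 1. Strike 1 from Frank.
Nate has just one choice, so Nate = 3. Remove 3 from Hank, Bob.
Grace's domain is down to {5}, so Grace = 5. Remove 5 from Frank, Hank.
Hank's domain is down to {2}, so Hank = 2. Eliminate 2 elsewhere: Frank, Bob.
Bob has just one choice, so Bob = 6.
Frank has just one choice, so Frank = 4.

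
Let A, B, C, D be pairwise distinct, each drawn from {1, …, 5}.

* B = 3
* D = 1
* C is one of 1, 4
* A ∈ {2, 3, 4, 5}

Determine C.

4

B's domain is down to {3}, so B = 3. So A can't be 3.
D's domain is down to {1}, so D = 1. Strike 1 from C.
So C = 4.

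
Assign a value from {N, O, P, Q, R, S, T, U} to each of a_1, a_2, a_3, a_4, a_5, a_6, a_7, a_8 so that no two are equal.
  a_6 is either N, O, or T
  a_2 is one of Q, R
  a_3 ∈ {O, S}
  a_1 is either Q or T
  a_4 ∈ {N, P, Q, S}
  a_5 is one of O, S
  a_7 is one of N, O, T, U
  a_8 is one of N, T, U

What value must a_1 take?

Q

The 8 variables together cover exactly {N, O, P, Q, R, S, T, U} — 8 values for 8 variables — and P appears only in a_4's list, so a_4 = P.
The 7 still-open variables together cover exactly {N, O, Q, R, S, T, U} — 7 values for 7 variables — and R appears only in a_2's list, so a_2 = R.
The 6 still-open variables together cover exactly {N, O, Q, S, T, U} — 6 values for 6 variables — and Q appears only in a_1's list, so a_1 = Q.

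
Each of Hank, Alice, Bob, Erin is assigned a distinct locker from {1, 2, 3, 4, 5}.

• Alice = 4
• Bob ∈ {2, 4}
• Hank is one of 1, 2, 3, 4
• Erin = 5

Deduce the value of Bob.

Alice's domain is down to {4}, so Alice = 4. So Hank, Bob can't be 4.
So Bob = 2.

2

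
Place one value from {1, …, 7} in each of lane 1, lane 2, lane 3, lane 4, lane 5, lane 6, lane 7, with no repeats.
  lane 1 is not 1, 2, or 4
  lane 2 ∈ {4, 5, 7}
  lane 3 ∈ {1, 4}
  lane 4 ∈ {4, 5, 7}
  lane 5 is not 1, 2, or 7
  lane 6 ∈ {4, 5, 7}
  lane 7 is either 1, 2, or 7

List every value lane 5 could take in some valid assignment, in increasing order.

3, 6

Among the 7 variables, 2 fits only lane 7 (and all 7 values in {1, 2, 3, 4, 5, 6, 7} must be used), so lane 7 = 2.
Among the 6 still-open variables, 1 fits only lane 3 (and all 6 values in {1, 3, 4, 5, 6, 7} must be used), so lane 3 = 1.
lane 2, lane 4, lane 6 between them cover only {4, 5, 7} — a naked triple. Remove those values from lane 1, lane 5.
No further eliminations apply; lane 5 can still be any of 3, 6.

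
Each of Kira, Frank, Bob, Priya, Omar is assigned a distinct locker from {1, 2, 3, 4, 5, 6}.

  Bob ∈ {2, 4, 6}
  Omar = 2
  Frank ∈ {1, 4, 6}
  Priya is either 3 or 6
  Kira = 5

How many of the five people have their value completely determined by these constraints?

2

Kira's domain is down to {5}, so Kira = 5.
Omar has just one choice, so Omar = 2. Eliminate 2 elsewhere: Bob.
Determined: Kira=5, Omar=2. The other people each still have more than one consistent value. That makes 2.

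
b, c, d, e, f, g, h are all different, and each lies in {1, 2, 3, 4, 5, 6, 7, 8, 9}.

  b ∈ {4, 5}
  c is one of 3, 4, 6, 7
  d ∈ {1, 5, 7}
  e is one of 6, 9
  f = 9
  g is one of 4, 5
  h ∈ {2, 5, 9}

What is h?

2

f has just one choice, so f = 9. Strike 9 from e, h.
e's domain is down to {6}, so e = 6. Eliminate 6 elsewhere: c.
The 2 variables b and g are confined to {4, 5}, which locks those values in; drop them from c, d, h.
So h = 2.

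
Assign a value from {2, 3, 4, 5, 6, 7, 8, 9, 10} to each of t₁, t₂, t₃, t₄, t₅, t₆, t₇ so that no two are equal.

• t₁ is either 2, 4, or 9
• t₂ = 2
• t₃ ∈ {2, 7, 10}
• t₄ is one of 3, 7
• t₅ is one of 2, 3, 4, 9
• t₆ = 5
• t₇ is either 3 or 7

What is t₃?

t₂'s domain is down to {2}, so t₂ = 2. Strike 2 from t₁, t₃, t₅.
t₆'s domain is down to {5}, so t₆ = 5.
The 5 still-open variables together cover exactly {3, 4, 7, 9, 10} — 5 values for 5 variables — and 10 appears only in t₃'s list, so t₃ = 10.

10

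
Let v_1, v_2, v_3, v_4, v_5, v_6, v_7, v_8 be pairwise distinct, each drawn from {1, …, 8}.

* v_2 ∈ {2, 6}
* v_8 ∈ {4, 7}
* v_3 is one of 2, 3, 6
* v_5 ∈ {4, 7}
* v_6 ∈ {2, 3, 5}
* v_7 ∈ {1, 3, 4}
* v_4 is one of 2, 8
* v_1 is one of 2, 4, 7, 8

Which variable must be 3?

v_3

The 8 variables draw from only 8 values {1, 2, 3, 4, 5, 6, 7, 8}, so each is used; only v_7 can be 1, hence v_7 = 1.
The 7 still-open variables together cover exactly {2, 3, 4, 5, 6, 7, 8} — 7 values for 7 variables — and 5 appears only in v_6's list, so v_6 = 5.
The 6 still-open variables together cover exactly {2, 3, 4, 6, 7, 8} — 6 values for 6 variables — and 3 appears only in v_3's list, so v_3 = 3.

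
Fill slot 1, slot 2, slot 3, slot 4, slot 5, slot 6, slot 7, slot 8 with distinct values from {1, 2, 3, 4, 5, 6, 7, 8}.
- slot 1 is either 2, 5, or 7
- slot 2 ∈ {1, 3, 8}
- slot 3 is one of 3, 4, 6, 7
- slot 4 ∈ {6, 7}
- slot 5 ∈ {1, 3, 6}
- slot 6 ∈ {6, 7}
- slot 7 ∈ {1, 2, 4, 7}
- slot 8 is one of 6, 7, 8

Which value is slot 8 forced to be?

The 8 variables draw from only 8 values {1, 2, 3, 4, 5, 6, 7, 8}, so each is used; only slot 1 can be 5, hence slot 1 = 5.
Among the 7 still-open variables, 2 fits only slot 7 (and all 7 values in {1, 2, 3, 4, 6, 7, 8} must be used), so slot 7 = 2.
Among the 6 still-open variables, 4 fits only slot 3 (and all 6 values in {1, 3, 4, 6, 7, 8} must be used), so slot 3 = 4.
The 2 variables slot 4 and slot 6 are confined to {6, 7}, which locks those values in; drop them from slot 5, slot 8.
So slot 8 = 8.

8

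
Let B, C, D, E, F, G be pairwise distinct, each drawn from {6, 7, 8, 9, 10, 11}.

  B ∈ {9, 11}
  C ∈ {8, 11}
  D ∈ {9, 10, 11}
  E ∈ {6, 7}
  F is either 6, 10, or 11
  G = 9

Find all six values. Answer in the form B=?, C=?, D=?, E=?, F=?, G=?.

G must be 9 (only option left). So B, D can't be 9.
That leaves B = 11. Eliminate 11 elsewhere: C, D, F.
C has just one choice, so C = 8.
That leaves D = 10. Eliminate 10 elsewhere: F.
F's domain is down to {6}, so F = 6. Remove 6 from E.
E has just one choice, so E = 7.

B=11, C=8, D=10, E=7, F=6, G=9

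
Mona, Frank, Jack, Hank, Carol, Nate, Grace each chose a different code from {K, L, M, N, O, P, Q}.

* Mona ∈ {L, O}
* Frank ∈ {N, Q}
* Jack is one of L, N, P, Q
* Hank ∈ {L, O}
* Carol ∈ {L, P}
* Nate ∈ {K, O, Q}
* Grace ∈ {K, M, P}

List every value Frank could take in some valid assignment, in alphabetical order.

The 7 variables draw from only 7 values {K, L, M, N, O, P, Q}, so each is used; only Grace can be M, hence Grace = M.
The 6 still-open variables draw from only 6 values {K, L, N, O, P, Q}, so each is used; only Nate can be K, hence Nate = K.
Mona and Hank between them cover only {L, O} — a naked pair. Remove those values from Jack, Carol.
That leaves Carol = P. Remove P from Jack.
No further eliminations apply; Frank can still be any of N, Q.

N, Q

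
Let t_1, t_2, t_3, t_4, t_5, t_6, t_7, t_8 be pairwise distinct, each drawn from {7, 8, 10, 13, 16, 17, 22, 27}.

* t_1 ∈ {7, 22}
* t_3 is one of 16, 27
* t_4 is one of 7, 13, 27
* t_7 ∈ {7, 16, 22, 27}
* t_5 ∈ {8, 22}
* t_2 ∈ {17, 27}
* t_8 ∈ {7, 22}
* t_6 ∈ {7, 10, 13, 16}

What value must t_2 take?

Among the 8 variables, 8 fits only t_5 (and all 8 values in {7, 8, 10, 13, 16, 17, 22, 27} must be used), so t_5 = 8.
The 7 still-open variables together cover exactly {7, 10, 13, 16, 17, 22, 27} — 7 values for 7 variables — and 10 appears only in t_6's list, so t_6 = 10.
Among the 6 still-open variables, 13 fits only t_4 (and all 6 values in {7, 13, 16, 17, 22, 27} must be used), so t_4 = 13.
Among the 5 still-open variables, 17 fits only t_2 (and all 5 values in {7, 16, 17, 22, 27} must be used), so t_2 = 17.

17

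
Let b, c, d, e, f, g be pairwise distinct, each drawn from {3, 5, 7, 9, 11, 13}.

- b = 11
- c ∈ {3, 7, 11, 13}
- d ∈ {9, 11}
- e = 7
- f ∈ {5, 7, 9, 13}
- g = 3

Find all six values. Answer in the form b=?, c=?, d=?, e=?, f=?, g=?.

b has just one choice, so b = 11. Strike 11 from c, d.
d's domain is down to {9}, so d = 9. So f can't be 9.
That leaves e = 7. Eliminate 7 elsewhere: c, f.
g must be 3 (only option left). Eliminate 3 elsewhere: c.
That leaves c = 13. Strike 13 from f.
f's domain is down to {5}, so f = 5.

b=11, c=13, d=9, e=7, f=5, g=3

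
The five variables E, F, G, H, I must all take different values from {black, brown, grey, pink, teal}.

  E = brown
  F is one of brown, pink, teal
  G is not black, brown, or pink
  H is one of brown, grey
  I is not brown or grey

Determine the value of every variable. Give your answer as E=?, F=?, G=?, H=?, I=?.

E=brown, F=pink, G=teal, H=grey, I=black

E must be brown (only option left). Strike brown from F, H.
H must be grey (only option left). Remove grey from G.
G's domain is down to {teal}, so G = teal. Eliminate teal elsewhere: F, I.
F must be pink (only option left). Eliminate pink elsewhere: I.
That leaves I = black.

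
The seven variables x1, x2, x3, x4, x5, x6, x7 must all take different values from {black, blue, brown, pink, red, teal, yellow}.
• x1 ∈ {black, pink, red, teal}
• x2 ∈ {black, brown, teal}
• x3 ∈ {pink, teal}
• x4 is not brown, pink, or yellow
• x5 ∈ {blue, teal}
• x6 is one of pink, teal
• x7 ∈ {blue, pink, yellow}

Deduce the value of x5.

Among the 7 variables, brown fits only x2 (and all 7 values in {black, blue, brown, pink, red, teal, yellow} must be used), so x2 = brown.
Among the 6 still-open variables, yellow fits only x7 (and all 6 values in {black, blue, pink, red, teal, yellow} must be used), so x7 = yellow.
x3 and x6 share exactly the 2 values {pink, teal}; by pigeonhole those values go to them, so strike pink, teal from x1, x4, x5.
So x5 = blue.

blue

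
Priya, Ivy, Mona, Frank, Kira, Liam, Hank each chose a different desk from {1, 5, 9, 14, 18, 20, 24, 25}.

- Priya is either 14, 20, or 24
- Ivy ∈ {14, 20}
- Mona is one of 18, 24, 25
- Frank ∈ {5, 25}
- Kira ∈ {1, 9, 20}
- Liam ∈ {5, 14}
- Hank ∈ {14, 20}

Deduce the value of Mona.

18

Ivy and Hank between them cover only {14, 20} — a naked pair. Remove those values from Priya, Kira, Liam.
Priya must be 24 (only option left). Eliminate 24 elsewhere: Mona.
Liam's domain is down to {5}, so Liam = 5. Remove 5 from Frank.
Frank's domain is down to {25}, so Frank = 25. Strike 25 from Mona.
So Mona = 18.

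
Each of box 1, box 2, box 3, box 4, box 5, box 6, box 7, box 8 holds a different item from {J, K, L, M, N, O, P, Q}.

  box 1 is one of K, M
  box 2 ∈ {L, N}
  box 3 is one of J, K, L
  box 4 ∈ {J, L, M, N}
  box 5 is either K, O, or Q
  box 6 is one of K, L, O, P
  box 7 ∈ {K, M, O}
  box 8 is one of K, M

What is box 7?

O

The 8 variables together cover exactly {J, K, L, M, N, O, P, Q} — 8 values for 8 variables — and P appears only in box 6's list, so box 6 = P.
The 7 still-open variables draw from only 7 values {J, K, L, M, N, O, Q}, so each is used; only box 5 can be Q, hence box 5 = Q.
Among the 6 still-open variables, O fits only box 7 (and all 6 values in {J, K, L, M, N, O} must be used), so box 7 = O.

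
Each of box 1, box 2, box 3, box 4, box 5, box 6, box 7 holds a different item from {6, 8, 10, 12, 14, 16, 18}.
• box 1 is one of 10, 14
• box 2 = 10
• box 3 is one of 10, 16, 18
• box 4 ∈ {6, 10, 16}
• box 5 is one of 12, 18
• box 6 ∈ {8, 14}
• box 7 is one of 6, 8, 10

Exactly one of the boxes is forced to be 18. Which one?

box 3

box 2's domain is down to {10}, so box 2 = 10. So box 1, box 3, box 4, box 7 can't be 10.
box 1 has just one choice, so box 1 = 14. Strike 14 from box 6.
That leaves box 6 = 8. Strike 8 from box 7.
box 7 must be 6 (only option left). So box 4 can't be 6.
box 4's domain is down to {16}, so box 4 = 16. Remove 16 from box 3.
So 18 goes to box 3.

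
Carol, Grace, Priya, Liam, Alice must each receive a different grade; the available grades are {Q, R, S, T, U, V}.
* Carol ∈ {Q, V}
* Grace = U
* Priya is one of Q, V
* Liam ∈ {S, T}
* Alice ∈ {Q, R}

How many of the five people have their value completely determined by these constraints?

Grace must be U (only option left).
The 2 variables Carol and Priya are confined to {Q, V}, which locks those values in; drop them from Alice.
That leaves Alice = R.
Determined: Grace=U, Alice=R. The other people each still have more than one consistent value. That makes 2.

2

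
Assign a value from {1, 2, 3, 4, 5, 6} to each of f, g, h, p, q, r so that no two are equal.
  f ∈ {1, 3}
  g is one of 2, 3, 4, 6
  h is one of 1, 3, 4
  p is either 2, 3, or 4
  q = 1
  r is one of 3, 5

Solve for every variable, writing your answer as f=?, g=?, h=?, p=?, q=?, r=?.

q's domain is down to {1}, so q = 1. Remove 1 from f, h.
That leaves f = 3. Strike 3 from g, h, p, r.
That leaves h = 4. Strike 4 from g, p.
p must be 2 (only option left). So g can't be 2.
That leaves r = 5.
g has just one choice, so g = 6.

f=3, g=6, h=4, p=2, q=1, r=5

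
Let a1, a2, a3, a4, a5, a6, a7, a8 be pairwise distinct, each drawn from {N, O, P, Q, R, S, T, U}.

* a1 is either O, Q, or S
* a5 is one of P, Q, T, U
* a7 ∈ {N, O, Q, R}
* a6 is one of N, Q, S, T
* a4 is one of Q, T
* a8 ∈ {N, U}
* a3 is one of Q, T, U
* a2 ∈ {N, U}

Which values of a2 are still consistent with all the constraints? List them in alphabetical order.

N, U

The 8 variables together cover exactly {N, O, P, Q, R, S, T, U} — 8 values for 8 variables — and P appears only in a5's list, so a5 = P.
The 7 still-open variables together cover exactly {N, O, Q, R, S, T, U} — 7 values for 7 variables — and R appears only in a7's list, so a7 = R.
Among the 6 still-open variables, O fits only a1 (and all 6 values in {N, O, Q, S, T, U} must be used), so a1 = O.
The 5 still-open variables together cover exactly {N, Q, S, T, U} — 5 values for 5 variables — and S appears only in a6's list, so a6 = S.
a2 and a8 between them cover only {N, U} — a naked pair. Remove those values from a3.
No further eliminations apply; a2 can still be any of N, U.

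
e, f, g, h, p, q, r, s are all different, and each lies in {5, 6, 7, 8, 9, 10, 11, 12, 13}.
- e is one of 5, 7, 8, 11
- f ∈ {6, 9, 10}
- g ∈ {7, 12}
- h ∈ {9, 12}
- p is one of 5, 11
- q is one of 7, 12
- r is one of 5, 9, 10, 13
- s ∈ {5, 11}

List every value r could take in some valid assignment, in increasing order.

g and q between them cover only {7, 12} — a naked pair. Remove those values from e, h.
h's domain is down to {9}, so h = 9. Eliminate 9 elsewhere: f, r.
p and s between them cover only {5, 11} — a naked pair. Remove those values from e, r.
e's domain is down to {8}, so e = 8.
No further eliminations apply; r can still be any of 10, 13.

10, 13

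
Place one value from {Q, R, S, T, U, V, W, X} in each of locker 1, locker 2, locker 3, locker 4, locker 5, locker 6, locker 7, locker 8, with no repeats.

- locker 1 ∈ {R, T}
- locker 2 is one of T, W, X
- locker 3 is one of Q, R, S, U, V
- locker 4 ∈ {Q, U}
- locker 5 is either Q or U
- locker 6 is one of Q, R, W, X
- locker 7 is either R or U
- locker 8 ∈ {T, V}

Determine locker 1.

T

The 8 variables draw from only 8 values {Q, R, S, T, U, V, W, X}, so each is used; only locker 3 can be S, hence locker 3 = S.
Among the 7 still-open variables, V fits only locker 8 (and all 7 values in {Q, R, T, U, V, W, X} must be used), so locker 8 = V.
locker 4 and locker 5 between them cover only {Q, U} — a naked pair. Remove those values from locker 6, locker 7.
locker 7 has just one choice, so locker 7 = R. So locker 1, locker 6 can't be R.
So locker 1 = T.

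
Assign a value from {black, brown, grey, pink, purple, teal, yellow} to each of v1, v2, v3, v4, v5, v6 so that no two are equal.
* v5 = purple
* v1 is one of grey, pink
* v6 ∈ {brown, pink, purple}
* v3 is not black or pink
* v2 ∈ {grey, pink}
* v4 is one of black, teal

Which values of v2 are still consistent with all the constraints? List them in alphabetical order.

grey, pink

v5 has just one choice, so v5 = purple. So v3, v6 can't be purple.
v1 and v2 share exactly the 2 values {grey, pink}; by pigeonhole those values go to them, so strike grey, pink from v3, v6.
v6's domain is down to {brown}, so v6 = brown. Eliminate brown elsewhere: v3.
No further eliminations apply; v2 can still be any of grey, pink.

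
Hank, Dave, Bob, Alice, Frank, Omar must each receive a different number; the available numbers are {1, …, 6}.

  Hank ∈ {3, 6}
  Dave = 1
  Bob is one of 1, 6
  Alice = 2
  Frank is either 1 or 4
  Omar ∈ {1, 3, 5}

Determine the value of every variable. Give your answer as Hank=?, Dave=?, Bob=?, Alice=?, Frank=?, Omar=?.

Dave must be 1 (only option left). Strike 1 from Bob, Frank, Omar.
Bob has just one choice, so Bob = 6. Strike 6 from Hank.
Alice's domain is down to {2}, so Alice = 2.
That leaves Frank = 4.
Hank has just one choice, so Hank = 3. Remove 3 from Omar.
Omar has just one choice, so Omar = 5.

Hank=3, Dave=1, Bob=6, Alice=2, Frank=4, Omar=5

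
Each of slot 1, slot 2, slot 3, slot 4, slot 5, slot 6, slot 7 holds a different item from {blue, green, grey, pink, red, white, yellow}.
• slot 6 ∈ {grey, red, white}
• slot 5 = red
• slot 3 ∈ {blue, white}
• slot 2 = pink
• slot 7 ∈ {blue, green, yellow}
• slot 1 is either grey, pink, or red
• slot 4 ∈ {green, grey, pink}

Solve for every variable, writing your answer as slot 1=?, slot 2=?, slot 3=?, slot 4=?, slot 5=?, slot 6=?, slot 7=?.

slot 1=grey, slot 2=pink, slot 3=blue, slot 4=green, slot 5=red, slot 6=white, slot 7=yellow

slot 2's domain is down to {pink}, so slot 2 = pink. Strike pink from slot 1, slot 4.
slot 5 has just one choice, so slot 5 = red. Remove red from slot 1, slot 6.
slot 1 must be grey (only option left). Remove grey from slot 4, slot 6.
That leaves slot 4 = green. Eliminate green elsewhere: slot 7.
slot 6 must be white (only option left). Remove white from slot 3.
slot 3 must be blue (only option left). So slot 7 can't be blue.
slot 7 has just one choice, so slot 7 = yellow.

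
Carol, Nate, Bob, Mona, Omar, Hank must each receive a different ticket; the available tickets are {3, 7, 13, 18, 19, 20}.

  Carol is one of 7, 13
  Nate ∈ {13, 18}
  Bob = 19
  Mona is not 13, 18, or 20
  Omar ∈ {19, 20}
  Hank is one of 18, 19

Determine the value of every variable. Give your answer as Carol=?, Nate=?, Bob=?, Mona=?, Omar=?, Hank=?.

Bob's domain is down to {19}, so Bob = 19. So Mona, Omar, Hank can't be 19.
Omar has just one choice, so Omar = 20.
Hank has just one choice, so Hank = 18. So Nate can't be 18.
Nate must be 13 (only option left). Eliminate 13 elsewhere: Carol.
Carol's domain is down to {7}, so Carol = 7. Eliminate 7 elsewhere: Mona.
Mona must be 3 (only option left).

Carol=7, Nate=13, Bob=19, Mona=3, Omar=20, Hank=18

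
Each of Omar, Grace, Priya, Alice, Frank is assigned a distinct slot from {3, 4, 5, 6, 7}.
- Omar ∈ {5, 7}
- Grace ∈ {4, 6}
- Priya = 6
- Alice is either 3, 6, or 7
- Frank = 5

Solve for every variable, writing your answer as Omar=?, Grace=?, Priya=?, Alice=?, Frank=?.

Omar=7, Grace=4, Priya=6, Alice=3, Frank=5

Priya must be 6 (only option left). So Grace, Alice can't be 6.
Frank has just one choice, so Frank = 5. Remove 5 from Omar.
Omar must be 7 (only option left). Remove 7 from Alice.
Grace's domain is down to {4}, so Grace = 4.
Alice must be 3 (only option left).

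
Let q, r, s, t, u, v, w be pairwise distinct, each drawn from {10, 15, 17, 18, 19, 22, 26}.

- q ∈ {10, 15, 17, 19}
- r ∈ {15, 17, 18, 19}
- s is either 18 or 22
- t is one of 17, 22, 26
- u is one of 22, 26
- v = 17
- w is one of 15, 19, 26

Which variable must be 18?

s

v must be 17 (only option left). So q, r, t can't be 17.
The 6 still-open variables draw from only 6 values {10, 15, 18, 19, 22, 26}, so each is used; only q can be 10, hence q = 10.
t and u between them cover only {22, 26} — a naked pair. Remove those values from s, w.
So 18 goes to s.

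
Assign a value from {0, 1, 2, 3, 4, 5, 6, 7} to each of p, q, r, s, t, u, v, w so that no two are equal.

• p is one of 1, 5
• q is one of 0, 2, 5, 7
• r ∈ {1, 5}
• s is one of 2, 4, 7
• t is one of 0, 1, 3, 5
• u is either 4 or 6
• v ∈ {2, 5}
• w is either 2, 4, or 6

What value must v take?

2

Among the 8 variables, 3 fits only t (and all 8 values in {0, 1, 2, 3, 4, 5, 6, 7} must be used), so t = 3.
Among the 7 still-open variables, 0 fits only q (and all 7 values in {0, 1, 2, 4, 5, 6, 7} must be used), so q = 0.
The 6 still-open variables together cover exactly {1, 2, 4, 5, 6, 7} — 6 values for 6 variables — and 7 appears only in s's list, so s = 7.
The 2 variables p and r are confined to {1, 5}, which locks those values in; drop them from v.
So v = 2.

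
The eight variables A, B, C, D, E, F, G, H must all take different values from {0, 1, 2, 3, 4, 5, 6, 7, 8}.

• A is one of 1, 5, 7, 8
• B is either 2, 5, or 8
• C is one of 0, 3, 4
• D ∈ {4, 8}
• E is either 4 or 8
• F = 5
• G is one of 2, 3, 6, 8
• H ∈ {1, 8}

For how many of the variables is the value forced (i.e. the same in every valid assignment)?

4

F must be 5 (only option left). Strike 5 from A, B.
D and E share exactly the 2 values {4, 8}; by pigeonhole those values go to them, so strike 4, 8 from A, B, C, G, H.
B's domain is down to {2}, so B = 2. Strike 2 from G.
H has just one choice, so H = 1. So A can't be 1.
A's domain is down to {7}, so A = 7.
Determined: A=7, B=2, F=5, H=1. The other variables each still have more than one consistent value. That makes 4.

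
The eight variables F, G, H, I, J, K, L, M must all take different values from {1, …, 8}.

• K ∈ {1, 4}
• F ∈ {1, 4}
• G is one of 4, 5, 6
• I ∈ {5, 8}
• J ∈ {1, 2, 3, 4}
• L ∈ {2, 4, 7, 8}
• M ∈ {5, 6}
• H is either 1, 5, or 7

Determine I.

The 8 variables draw from only 8 values {1, 2, 3, 4, 5, 6, 7, 8}, so each is used; only J can be 3, hence J = 3.
The 7 still-open variables together cover exactly {1, 2, 4, 5, 6, 7, 8} — 7 values for 7 variables — and 2 appears only in L's list, so L = 2.
The 6 still-open variables together cover exactly {1, 4, 5, 6, 7, 8} — 6 values for 6 variables — and 7 appears only in H's list, so H = 7.
The 5 still-open variables draw from only 5 values {1, 4, 5, 6, 8}, so each is used; only I can be 8, hence I = 8.

8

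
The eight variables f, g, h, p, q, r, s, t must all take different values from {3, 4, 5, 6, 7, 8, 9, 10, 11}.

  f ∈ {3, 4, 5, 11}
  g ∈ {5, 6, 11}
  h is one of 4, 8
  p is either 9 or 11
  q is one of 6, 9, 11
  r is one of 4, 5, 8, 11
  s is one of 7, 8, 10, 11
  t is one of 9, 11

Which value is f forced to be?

The 2 variables p and t are confined to {9, 11}, which locks those values in; drop them from f, g, q, r, s.
q must be 6 (only option left). Strike 6 from g.
g has just one choice, so g = 5. Eliminate 5 elsewhere: f, r.
h and r between them cover only {4, 8} — a naked pair. Remove those values from f, s.
So f = 3.

3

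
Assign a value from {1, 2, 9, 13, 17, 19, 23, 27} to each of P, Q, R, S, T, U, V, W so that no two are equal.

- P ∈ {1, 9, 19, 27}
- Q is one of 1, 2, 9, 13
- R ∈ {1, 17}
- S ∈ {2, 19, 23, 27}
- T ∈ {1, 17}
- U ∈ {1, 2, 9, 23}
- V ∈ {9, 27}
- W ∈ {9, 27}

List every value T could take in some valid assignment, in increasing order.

Among the 8 variables, 13 fits only Q (and all 8 values in {1, 2, 9, 13, 17, 19, 23, 27} must be used), so Q = 13.
R and T share exactly the 2 values {1, 17}; by pigeonhole those values go to them, so strike 1, 17 from P, U.
V and W between them cover only {9, 27} — a naked pair. Remove those values from P, S, U.
P has just one choice, so P = 19. Eliminate 19 elsewhere: S.
No further eliminations apply; T can still be any of 1, 17.

1, 17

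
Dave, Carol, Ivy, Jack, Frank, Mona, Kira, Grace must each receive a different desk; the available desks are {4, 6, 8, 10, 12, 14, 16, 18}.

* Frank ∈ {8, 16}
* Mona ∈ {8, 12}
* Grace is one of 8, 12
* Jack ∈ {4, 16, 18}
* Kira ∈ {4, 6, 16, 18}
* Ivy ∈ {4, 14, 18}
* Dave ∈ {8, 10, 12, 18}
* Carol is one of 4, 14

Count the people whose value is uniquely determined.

Among the 8 variables, 6 fits only Kira (and all 8 values in {4, 6, 8, 10, 12, 14, 16, 18} must be used), so Kira = 6.
The 7 still-open variables together cover exactly {4, 8, 10, 12, 14, 16, 18} — 7 values for 7 variables — and 10 appears only in Dave's list, so Dave = 10.
Mona and Grace between them cover only {8, 12} — a naked pair. Remove those values from Frank.
Frank's domain is down to {16}, so Frank = 16. Strike 16 from Jack.
Determined: Dave=10, Frank=16, Kira=6. The other people each still have more than one consistent value. That makes 3.

3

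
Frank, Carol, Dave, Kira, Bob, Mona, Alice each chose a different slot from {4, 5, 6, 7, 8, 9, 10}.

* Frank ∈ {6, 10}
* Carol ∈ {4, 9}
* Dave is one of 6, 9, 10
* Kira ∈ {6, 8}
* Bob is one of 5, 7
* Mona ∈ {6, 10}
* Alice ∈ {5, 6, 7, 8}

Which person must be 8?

Kira

The 7 variables draw from only 7 values {4, 5, 6, 7, 8, 9, 10}, so each is used; only Carol can be 4, hence Carol = 4.
Among the 6 still-open variables, 9 fits only Dave (and all 6 values in {5, 6, 7, 8, 9, 10} must be used), so Dave = 9.
Frank and Mona between them cover only {6, 10} — a naked pair. Remove those values from Kira, Alice.
So 8 goes to Kira.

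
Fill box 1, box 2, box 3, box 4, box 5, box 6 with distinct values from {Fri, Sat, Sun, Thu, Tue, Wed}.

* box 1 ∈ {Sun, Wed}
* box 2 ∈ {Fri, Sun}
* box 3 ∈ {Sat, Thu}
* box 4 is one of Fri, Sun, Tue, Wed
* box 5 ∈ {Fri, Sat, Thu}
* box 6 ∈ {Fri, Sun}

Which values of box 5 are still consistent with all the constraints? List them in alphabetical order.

Sat, Thu

The 6 variables draw from only 6 values {Fri, Sat, Sun, Thu, Tue, Wed}, so each is used; only box 4 can be Tue, hence box 4 = Tue.
The 5 still-open variables draw from only 5 values {Fri, Sat, Sun, Thu, Wed}, so each is used; only box 1 can be Wed, hence box 1 = Wed.
box 2 and box 6 between them cover only {Fri, Sun} — a naked pair. Remove those values from box 5.
No further eliminations apply; box 5 can still be any of Sat, Thu.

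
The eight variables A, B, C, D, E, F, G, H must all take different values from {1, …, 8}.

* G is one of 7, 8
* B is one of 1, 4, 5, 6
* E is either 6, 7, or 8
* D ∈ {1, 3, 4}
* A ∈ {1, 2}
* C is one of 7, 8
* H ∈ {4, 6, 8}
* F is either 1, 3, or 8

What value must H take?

4

The 8 variables draw from only 8 values {1, 2, 3, 4, 5, 6, 7, 8}, so each is used; only A can be 2, hence A = 2.
The 7 still-open variables draw from only 7 values {1, 3, 4, 5, 6, 7, 8}, so each is used; only B can be 5, hence B = 5.
C and G share exactly the 2 values {7, 8}; by pigeonhole those values go to them, so strike 7, 8 from E, F, H.
That leaves E = 6. Eliminate 6 elsewhere: H.
So H = 4.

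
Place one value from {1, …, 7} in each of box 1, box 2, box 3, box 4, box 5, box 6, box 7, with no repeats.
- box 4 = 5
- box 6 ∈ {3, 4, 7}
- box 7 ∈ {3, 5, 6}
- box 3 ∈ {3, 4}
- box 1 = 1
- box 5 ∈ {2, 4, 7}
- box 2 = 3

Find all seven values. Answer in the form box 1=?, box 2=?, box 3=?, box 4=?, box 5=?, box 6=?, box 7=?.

box 1's domain is down to {1}, so box 1 = 1.
That leaves box 2 = 3. So box 3, box 6, box 7 can't be 3.
That leaves box 3 = 4. Strike 4 from box 5, box 6.
That leaves box 4 = 5. Remove 5 from box 7.
box 6 has just one choice, so box 6 = 7. Eliminate 7 elsewhere: box 5.
box 7 has just one choice, so box 7 = 6.
box 5 has just one choice, so box 5 = 2.

box 1=1, box 2=3, box 3=4, box 4=5, box 5=2, box 6=7, box 7=6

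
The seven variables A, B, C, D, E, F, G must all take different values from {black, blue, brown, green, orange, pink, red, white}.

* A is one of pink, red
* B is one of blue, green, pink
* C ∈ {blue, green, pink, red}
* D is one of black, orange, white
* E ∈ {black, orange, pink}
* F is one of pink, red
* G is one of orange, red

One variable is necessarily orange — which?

Among the 7 variables, white fits only D (and all 7 values in {black, blue, green, orange, pink, red, white} must be used), so D = white.
Among the 6 still-open variables, black fits only E (and all 6 values in {black, blue, green, orange, pink, red} must be used), so E = black.
The 5 still-open variables together cover exactly {blue, green, orange, pink, red} — 5 values for 5 variables — and orange appears only in G's list, so G = orange.

G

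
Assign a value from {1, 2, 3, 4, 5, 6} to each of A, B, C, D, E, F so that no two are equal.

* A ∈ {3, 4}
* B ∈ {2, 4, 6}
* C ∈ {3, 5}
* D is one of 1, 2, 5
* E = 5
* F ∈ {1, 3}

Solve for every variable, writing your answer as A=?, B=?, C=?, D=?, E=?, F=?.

E's domain is down to {5}, so E = 5. So C, D can't be 5.
C's domain is down to {3}, so C = 3. Strike 3 from A, F.
That leaves F = 1. Remove 1 from D.
That leaves A = 4. Strike 4 from B.
D has just one choice, so D = 2. Eliminate 2 elsewhere: B.
B has just one choice, so B = 6.

A=4, B=6, C=3, D=2, E=5, F=1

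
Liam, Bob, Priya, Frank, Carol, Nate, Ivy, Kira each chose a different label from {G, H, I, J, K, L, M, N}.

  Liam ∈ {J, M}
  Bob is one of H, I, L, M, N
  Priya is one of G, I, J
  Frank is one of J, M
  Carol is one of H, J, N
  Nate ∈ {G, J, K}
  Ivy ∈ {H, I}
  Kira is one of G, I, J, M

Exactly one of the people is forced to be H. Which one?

Ivy

Among the 8 variables, K fits only Nate (and all 8 values in {G, H, I, J, K, L, M, N} must be used), so Nate = K.
The 7 still-open variables draw from only 7 values {G, H, I, J, L, M, N}, so each is used; only Bob can be L, hence Bob = L.
The 6 still-open variables together cover exactly {G, H, I, J, M, N} — 6 values for 6 variables — and N appears only in Carol's list, so Carol = N.
The 5 still-open variables together cover exactly {G, H, I, J, M} — 5 values for 5 variables — and H appears only in Ivy's list, so Ivy = H.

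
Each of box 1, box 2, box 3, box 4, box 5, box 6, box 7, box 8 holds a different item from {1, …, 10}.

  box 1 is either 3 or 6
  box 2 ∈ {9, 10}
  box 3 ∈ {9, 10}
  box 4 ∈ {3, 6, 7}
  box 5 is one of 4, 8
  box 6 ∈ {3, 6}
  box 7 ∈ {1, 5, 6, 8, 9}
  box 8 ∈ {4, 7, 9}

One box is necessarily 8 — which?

box 1 and box 6 share exactly the 2 values {3, 6}; by pigeonhole those values go to them, so strike 3, 6 from box 4, box 7.
That leaves box 4 = 7. Remove 7 from box 8.
The 2 variables box 2 and box 3 are confined to {9, 10}, which locks those values in; drop them from box 7, box 8.
box 8 has just one choice, so box 8 = 4. Remove 4 from box 5.

box 5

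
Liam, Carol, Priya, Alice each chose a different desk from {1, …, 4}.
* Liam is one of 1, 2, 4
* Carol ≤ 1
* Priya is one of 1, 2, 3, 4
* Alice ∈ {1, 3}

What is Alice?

3

Carol's domain is down to {1}, so Carol = 1. So Liam, Priya, Alice can't be 1.
So Alice = 3.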